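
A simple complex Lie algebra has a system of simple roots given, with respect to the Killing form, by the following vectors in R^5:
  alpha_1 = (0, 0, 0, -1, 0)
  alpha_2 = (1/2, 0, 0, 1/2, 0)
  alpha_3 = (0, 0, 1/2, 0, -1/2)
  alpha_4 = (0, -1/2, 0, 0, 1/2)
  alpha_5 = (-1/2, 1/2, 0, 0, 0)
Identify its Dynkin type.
C_5 (sp(10))

Compute the Cartan integers a_ij = 2(alpha_i, alpha_j)/(alpha_j, alpha_j); the resulting 5x5 Cartan matrix is
[[2, -2, 0, 0, 0], [-1, 2, 0, 0, -1], [0, 0, 2, -1, 0], [0, 0, -1, 2, -1], [0, -1, 0, -1, 2]].
The roots have two lengths (squared-length ratio 2:1); the short ones are alpha_{2,3,4,5}. The associated Dynkin diagram is a chain of 5 nodes with a double edge at one end; the terminal node there is the unique long simple root (C_5), so the type is C_5 (the algebra sp(10)).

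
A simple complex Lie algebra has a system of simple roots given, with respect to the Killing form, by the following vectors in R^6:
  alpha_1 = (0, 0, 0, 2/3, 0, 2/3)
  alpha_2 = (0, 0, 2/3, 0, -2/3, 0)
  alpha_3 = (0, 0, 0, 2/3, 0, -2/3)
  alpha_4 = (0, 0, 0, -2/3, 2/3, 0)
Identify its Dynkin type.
Compute the Cartan integers a_ij = 2(alpha_i, alpha_j)/(alpha_j, alpha_j); the resulting 4x4 Cartan matrix is
[[2, 0, 0, -1], [0, 2, 0, -1], [0, 0, 2, -1], [-1, -1, -1, 2]].
All simple roots have the same length, so the diagram is simply laced. The associated Dynkin diagram is a chain of 2 nodes with a fork of two nodes at one end (D_4), so the type is D_4 (the algebra so(8)).

D_4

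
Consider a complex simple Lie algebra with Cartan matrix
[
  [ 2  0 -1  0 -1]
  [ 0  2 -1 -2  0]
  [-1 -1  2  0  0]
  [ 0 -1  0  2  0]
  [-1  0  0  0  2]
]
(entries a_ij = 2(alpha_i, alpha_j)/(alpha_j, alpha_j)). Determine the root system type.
B_5

The matrix has rank 5 with 2's on the diagonal. Reading the off-diagonal entries as Dynkin edges (a single edge where a_ij = a_ji = -1; a double or triple edge where a_ij * a_ji = 2 or 3), the diagram is a chain of 5 nodes with a double edge at one end; the terminal node there is the unique short simple root (B_5). One simple-root ordering that puts it in standard form is (alpha_5, alpha_1, alpha_3, alpha_2, alpha_4). So the algebra is type B_5, i.e. so(11).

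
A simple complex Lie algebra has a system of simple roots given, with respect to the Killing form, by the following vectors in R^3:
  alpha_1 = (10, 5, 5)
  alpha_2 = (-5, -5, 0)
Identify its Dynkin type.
G2

Compute the Cartan integers a_ij = 2(alpha_i, alpha_j)/(alpha_j, alpha_j); the resulting 2x2 Cartan matrix is
[[2, -3], [-1, 2]].
The roots have two lengths (squared-length ratio 3:1); the short ones are alpha_{2}. The associated Dynkin diagram is two nodes joined by a triple edge (G_2), so the type is G_2.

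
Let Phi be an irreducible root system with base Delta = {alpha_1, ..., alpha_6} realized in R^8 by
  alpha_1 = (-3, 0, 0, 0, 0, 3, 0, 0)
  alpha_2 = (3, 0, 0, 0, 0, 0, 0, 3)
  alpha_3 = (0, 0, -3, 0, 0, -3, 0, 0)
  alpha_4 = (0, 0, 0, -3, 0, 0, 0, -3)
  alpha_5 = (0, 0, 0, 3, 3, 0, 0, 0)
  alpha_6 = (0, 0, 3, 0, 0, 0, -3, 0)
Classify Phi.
A6

Compute the Cartan integers a_ij = 2(alpha_i, alpha_j)/(alpha_j, alpha_j); the resulting 6x6 Cartan matrix is
[[2, -1, -1, 0, 0, 0], [-1, 2, 0, -1, 0, 0], [-1, 0, 2, 0, 0, -1], [0, -1, 0, 2, -1, 0], [0, 0, 0, -1, 2, 0], [0, 0, -1, 0, 0, 2]].
All simple roots have the same length, so the diagram is simply laced. The associated Dynkin diagram is a chain of 6 nodes with single edges (A_6), so the type is A_6 (the algebra sl(7)).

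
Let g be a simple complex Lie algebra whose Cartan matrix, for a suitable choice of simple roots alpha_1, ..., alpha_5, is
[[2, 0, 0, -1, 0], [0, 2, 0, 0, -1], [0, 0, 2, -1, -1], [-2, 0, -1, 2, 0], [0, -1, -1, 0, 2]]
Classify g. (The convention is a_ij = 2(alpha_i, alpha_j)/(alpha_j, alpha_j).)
The matrix has rank 5 with 2's on the diagonal. Reading the off-diagonal entries as Dynkin edges (a single edge where a_ij = a_ji = -1; a double or triple edge where a_ij * a_ji = 2 or 3), the diagram is a chain of 5 nodes with a double edge at one end; the terminal node there is the unique short simple root (B_5). One simple-root ordering that puts it in standard form is (alpha_2, alpha_5, alpha_3, alpha_4, alpha_1). So the algebra is type B_5, i.e. so(11).

B_5 (so(11))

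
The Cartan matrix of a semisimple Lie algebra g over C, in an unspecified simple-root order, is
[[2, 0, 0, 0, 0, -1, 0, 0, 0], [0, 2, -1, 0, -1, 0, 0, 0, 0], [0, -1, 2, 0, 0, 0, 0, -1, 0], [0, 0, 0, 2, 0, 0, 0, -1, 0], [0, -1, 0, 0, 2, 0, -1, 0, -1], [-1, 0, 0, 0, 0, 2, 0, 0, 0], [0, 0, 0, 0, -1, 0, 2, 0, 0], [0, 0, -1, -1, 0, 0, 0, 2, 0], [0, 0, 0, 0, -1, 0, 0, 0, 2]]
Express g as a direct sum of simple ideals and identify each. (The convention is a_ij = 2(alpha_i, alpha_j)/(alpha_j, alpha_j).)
The diagram associated to this matrix has two connected components: the simple roots {alpha_1, alpha_6} form a chain of 2 nodes with single edges (A_2), and {alpha_2, alpha_3, alpha_4, alpha_5, alpha_7, alpha_8, alpha_9} form a chain of 5 nodes with a fork of two nodes at one end (D_7). A semisimple Lie algebra decomposes uniquely as the direct sum of simple ideals, one per connected component of its Dynkin diagram, so g ≅ A_2 ⊕ D_7 (dimension 8 + 91 = 99).

A_2 ⊕ D_7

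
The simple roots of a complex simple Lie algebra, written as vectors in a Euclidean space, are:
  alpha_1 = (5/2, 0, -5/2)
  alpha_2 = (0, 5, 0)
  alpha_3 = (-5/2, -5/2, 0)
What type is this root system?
Compute the Cartan integers a_ij = 2(alpha_i, alpha_j)/(alpha_j, alpha_j); the resulting 3x3 Cartan matrix is
[[2, 0, -1], [0, 2, -2], [-1, -1, 2]].
The roots have two lengths (squared-length ratio 2:1); the short ones are alpha_{1,3}. The associated Dynkin diagram is a chain of 3 nodes with a double edge at one end; the terminal node there is the unique long simple root (C_3), so the type is C_3 (the algebra sp(6)).

C3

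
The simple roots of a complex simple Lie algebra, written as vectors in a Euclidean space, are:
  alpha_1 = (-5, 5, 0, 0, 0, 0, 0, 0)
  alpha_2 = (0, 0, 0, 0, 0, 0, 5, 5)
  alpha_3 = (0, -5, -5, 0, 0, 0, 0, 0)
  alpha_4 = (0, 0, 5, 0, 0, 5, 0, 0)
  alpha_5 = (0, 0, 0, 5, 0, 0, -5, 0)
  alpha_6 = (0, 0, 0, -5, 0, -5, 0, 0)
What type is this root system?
A_6 (sl(7))

Compute the Cartan integers a_ij = 2(alpha_i, alpha_j)/(alpha_j, alpha_j); the resulting 6x6 Cartan matrix is
[[2, 0, -1, 0, 0, 0], [0, 2, 0, 0, -1, 0], [-1, 0, 2, -1, 0, 0], [0, 0, -1, 2, 0, -1], [0, -1, 0, 0, 2, -1], [0, 0, 0, -1, -1, 2]].
All simple roots have the same length, so the diagram is simply laced. The associated Dynkin diagram is a chain of 6 nodes with single edges (A_6), so the type is A_6 (the algebra sl(7)).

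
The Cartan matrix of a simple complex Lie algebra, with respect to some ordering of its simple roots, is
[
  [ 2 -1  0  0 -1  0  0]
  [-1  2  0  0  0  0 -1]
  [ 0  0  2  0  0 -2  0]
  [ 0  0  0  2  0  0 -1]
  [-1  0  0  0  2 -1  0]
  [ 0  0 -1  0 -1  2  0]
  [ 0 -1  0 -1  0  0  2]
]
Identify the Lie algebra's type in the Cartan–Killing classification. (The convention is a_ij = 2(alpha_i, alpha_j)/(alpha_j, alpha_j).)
C_7

The matrix has rank 7 with 2's on the diagonal. Reading the off-diagonal entries as Dynkin edges (a single edge where a_ij = a_ji = -1; a double or triple edge where a_ij * a_ji = 2 or 3), the diagram is a chain of 7 nodes with a double edge at one end; the terminal node there is the unique long simple root (C_7). One simple-root ordering that puts it in standard form is (alpha_4, alpha_7, alpha_2, alpha_1, alpha_5, alpha_6, alpha_3). So the algebra is type C_7, i.e. sp(14).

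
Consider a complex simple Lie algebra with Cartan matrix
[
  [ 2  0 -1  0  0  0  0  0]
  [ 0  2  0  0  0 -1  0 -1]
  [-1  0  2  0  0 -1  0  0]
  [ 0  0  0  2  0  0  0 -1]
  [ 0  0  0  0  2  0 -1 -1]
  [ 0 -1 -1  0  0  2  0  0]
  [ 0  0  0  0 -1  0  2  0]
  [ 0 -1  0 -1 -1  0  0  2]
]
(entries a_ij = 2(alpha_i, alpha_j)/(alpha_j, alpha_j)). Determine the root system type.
type E_8

The matrix has rank 8 with 2's on the diagonal. Reading the off-diagonal entries as Dynkin edges (a single edge where a_ij = a_ji = -1; a double or triple edge where a_ij * a_ji = 2 or 3), the diagram is a chain of 7 nodes with one extra node attached to the third node from one end (E_8). One simple-root ordering that puts it in standard form is (alpha_7, alpha_4, alpha_5, alpha_8, alpha_2, alpha_6, alpha_3, alpha_1). So the algebra is type E_8.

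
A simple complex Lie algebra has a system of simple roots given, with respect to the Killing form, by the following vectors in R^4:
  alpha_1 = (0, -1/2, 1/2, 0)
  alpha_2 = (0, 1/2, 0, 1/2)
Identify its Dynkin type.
A_2 (sl(3))

Compute the Cartan integers a_ij = 2(alpha_i, alpha_j)/(alpha_j, alpha_j); the resulting 2x2 Cartan matrix is
[[2, -1], [-1, 2]].
All simple roots have the same length, so the diagram is simply laced. The associated Dynkin diagram is a chain of 2 nodes with single edges (A_2), so the type is A_2 (the algebra sl(3)).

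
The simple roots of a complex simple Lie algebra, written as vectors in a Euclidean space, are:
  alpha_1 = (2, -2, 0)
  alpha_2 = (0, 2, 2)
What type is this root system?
Compute the Cartan integers a_ij = 2(alpha_i, alpha_j)/(alpha_j, alpha_j); the resulting 2x2 Cartan matrix is
[[2, -1], [-1, 2]].
All simple roots have the same length, so the diagram is simply laced. The associated Dynkin diagram is a chain of 2 nodes with single edges (A_2), so the type is A_2 (the algebra sl(3)).

A_2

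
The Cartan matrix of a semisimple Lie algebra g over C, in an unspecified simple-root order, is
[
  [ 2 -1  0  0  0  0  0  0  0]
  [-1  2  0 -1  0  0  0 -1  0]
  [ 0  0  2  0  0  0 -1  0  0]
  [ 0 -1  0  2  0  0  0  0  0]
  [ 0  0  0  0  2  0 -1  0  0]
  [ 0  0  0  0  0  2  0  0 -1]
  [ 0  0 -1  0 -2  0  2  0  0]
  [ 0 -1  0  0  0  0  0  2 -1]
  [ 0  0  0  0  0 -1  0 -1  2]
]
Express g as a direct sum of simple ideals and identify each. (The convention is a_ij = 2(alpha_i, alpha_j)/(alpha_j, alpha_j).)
B3 ⊕ D6

The diagram associated to this matrix has two connected components: the simple roots {alpha_3, alpha_5, alpha_7} form a chain of 3 nodes with a double edge at one end; the terminal node there is the unique short simple root (B_3), and {alpha_1, alpha_2, alpha_4, alpha_6, alpha_8, alpha_9} form a chain of 4 nodes with a fork of two nodes at one end (D_6). A semisimple Lie algebra decomposes uniquely as the direct sum of simple ideals, one per connected component of its Dynkin diagram, so g ≅ B_3 ⊕ D_6 (dimension 21 + 66 = 87).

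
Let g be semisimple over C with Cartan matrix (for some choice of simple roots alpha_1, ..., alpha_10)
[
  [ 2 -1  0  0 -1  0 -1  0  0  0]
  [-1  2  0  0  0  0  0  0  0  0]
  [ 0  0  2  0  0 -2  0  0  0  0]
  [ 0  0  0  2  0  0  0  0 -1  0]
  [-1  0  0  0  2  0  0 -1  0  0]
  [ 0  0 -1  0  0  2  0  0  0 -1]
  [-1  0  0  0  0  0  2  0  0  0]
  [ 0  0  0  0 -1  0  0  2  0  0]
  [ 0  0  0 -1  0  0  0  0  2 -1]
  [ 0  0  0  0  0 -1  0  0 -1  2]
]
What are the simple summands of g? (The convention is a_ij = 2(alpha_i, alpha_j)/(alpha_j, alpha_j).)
C_5 + D_5

The diagram associated to this matrix has two connected components: the simple roots {alpha_3, alpha_4, alpha_6, alpha_9, alpha_10} form a chain of 5 nodes with a double edge at one end; the terminal node there is the unique long simple root (C_5), and {alpha_1, alpha_2, alpha_5, alpha_7, alpha_8} form a chain of 3 nodes with a fork of two nodes at one end (D_5). A semisimple Lie algebra decomposes uniquely as the direct sum of simple ideals, one per connected component of its Dynkin diagram, so g ≅ C_5 ⊕ D_5 (dimension 55 + 45 = 100).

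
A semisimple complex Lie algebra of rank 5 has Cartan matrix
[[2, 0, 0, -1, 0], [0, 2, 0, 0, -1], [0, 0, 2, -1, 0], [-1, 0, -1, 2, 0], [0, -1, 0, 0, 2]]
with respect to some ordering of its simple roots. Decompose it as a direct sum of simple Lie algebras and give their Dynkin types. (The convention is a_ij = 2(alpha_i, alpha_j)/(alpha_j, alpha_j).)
The diagram associated to this matrix has two connected components: the simple roots {alpha_2, alpha_5} form a chain of 2 nodes with single edges (A_2), and {alpha_1, alpha_3, alpha_4} form a chain of 3 nodes with single edges (A_3). A semisimple Lie algebra decomposes uniquely as the direct sum of simple ideals, one per connected component of its Dynkin diagram, so g ≅ A_2 ⊕ A_3 (dimension 8 + 15 = 23).

A_2 ⊕ A_3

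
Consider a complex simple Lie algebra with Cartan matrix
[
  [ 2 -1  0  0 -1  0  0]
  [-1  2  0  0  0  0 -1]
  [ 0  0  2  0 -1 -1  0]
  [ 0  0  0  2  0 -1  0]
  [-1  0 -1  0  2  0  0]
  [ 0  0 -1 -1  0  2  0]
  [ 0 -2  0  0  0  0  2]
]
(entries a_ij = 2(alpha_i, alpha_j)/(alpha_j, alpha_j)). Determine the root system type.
The matrix has rank 7 with 2's on the diagonal. Reading the off-diagonal entries as Dynkin edges (a single edge where a_ij = a_ji = -1; a double or triple edge where a_ij * a_ji = 2 or 3), the diagram is a chain of 7 nodes with a double edge at one end; the terminal node there is the unique long simple root (C_7). One simple-root ordering that puts it in standard form is (alpha_4, alpha_6, alpha_3, alpha_5, alpha_1, alpha_2, alpha_7). So the algebra is type C_7, i.e. sp(14).

C_7 (sp(14))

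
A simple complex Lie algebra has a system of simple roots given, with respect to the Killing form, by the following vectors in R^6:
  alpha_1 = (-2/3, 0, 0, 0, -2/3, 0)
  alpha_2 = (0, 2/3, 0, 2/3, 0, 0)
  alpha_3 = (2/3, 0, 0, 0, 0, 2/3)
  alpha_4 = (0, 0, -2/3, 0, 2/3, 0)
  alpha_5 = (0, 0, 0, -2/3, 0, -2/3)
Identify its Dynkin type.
A_5 (sl(6))

Compute the Cartan integers a_ij = 2(alpha_i, alpha_j)/(alpha_j, alpha_j); the resulting 5x5 Cartan matrix is
[[2, 0, -1, -1, 0], [0, 2, 0, 0, -1], [-1, 0, 2, 0, -1], [-1, 0, 0, 2, 0], [0, -1, -1, 0, 2]].
All simple roots have the same length, so the diagram is simply laced. The associated Dynkin diagram is a chain of 5 nodes with single edges (A_5), so the type is A_5 (the algebra sl(6)).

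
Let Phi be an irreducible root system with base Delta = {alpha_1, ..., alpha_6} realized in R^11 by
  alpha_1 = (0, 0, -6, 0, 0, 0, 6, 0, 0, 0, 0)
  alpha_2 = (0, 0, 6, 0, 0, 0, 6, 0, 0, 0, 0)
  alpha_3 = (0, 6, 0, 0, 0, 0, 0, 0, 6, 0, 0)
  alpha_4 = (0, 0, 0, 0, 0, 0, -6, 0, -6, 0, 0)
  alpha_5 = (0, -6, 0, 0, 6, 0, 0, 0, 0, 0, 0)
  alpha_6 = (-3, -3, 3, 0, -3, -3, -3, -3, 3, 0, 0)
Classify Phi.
E6

Compute the Cartan integers a_ij = 2(alpha_i, alpha_j)/(alpha_j, alpha_j); the resulting 6x6 Cartan matrix is
[[2, 0, 0, -1, 0, -1], [0, 2, 0, -1, 0, 0], [0, 0, 2, -1, -1, 0], [-1, -1, -1, 2, 0, 0], [0, 0, -1, 0, 2, 0], [-1, 0, 0, 0, 0, 2]].
All simple roots have the same length, so the diagram is simply laced. The associated Dynkin diagram is a chain of 5 nodes with one extra node attached to the third node from one end (E_6), so the type is E_6.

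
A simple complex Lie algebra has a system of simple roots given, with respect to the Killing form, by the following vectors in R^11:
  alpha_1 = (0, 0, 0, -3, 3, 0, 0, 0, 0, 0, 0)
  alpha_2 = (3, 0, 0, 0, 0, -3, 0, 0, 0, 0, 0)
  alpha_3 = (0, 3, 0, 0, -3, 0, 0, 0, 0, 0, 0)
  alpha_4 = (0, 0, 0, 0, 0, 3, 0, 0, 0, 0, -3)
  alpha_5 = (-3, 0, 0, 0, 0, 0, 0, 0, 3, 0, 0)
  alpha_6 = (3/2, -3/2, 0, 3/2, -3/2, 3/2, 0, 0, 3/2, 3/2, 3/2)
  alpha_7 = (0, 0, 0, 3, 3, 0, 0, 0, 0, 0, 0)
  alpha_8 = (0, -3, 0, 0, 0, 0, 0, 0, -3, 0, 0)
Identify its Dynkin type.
Compute the Cartan integers a_ij = 2(alpha_i, alpha_j)/(alpha_j, alpha_j); the resulting 8x8 Cartan matrix is
[[2, 0, -1, 0, 0, -1, 0, 0], [0, 2, 0, -1, -1, 0, 0, 0], [-1, 0, 2, 0, 0, 0, -1, -1], [0, -1, 0, 2, 0, 0, 0, 0], [0, -1, 0, 0, 2, 0, 0, -1], [-1, 0, 0, 0, 0, 2, 0, 0], [0, 0, -1, 0, 0, 0, 2, 0], [0, 0, -1, 0, -1, 0, 0, 2]].
All simple roots have the same length, so the diagram is simply laced. The associated Dynkin diagram is a chain of 7 nodes with one extra node attached to the third node from one end (E_8), so the type is E_8.

E_8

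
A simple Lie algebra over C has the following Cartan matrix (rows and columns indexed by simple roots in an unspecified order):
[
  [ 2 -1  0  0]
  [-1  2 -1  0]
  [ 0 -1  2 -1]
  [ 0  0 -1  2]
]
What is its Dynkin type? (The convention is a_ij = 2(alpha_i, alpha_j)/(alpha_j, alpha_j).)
The matrix has rank 4 with 2's on the diagonal. Reading the off-diagonal entries as Dynkin edges (a single edge where a_ij = a_ji = -1; a double or triple edge where a_ij * a_ji = 2 or 3), the diagram is a chain of 4 nodes with single edges (A_4). One simple-root ordering that puts it in standard form is (alpha_1, alpha_2, alpha_3, alpha_4). So the algebra is type A_4, i.e. sl(5).

A4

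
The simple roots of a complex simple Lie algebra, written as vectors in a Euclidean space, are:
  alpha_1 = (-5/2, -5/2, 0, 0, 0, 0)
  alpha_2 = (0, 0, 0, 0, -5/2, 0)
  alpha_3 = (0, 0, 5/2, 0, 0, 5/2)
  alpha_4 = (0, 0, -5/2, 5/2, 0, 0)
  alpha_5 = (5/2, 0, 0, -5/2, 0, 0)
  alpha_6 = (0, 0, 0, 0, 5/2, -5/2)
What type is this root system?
Compute the Cartan integers a_ij = 2(alpha_i, alpha_j)/(alpha_j, alpha_j); the resulting 6x6 Cartan matrix is
[[2, 0, 0, 0, -1, 0], [0, 2, 0, 0, 0, -1], [0, 0, 2, -1, 0, -1], [0, 0, -1, 2, -1, 0], [-1, 0, 0, -1, 2, 0], [0, -2, -1, 0, 0, 2]].
The roots have two lengths (squared-length ratio 2:1); the short ones are alpha_{2}. The associated Dynkin diagram is a chain of 6 nodes with a double edge at one end; the terminal node there is the unique short simple root (B_6), so the type is B_6 (the algebra so(13)).

B_6 (so(13))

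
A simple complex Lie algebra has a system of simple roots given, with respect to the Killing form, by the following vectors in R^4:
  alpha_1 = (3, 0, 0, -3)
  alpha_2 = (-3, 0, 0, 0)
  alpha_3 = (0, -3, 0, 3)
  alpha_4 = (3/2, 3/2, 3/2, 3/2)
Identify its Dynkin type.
Compute the Cartan integers a_ij = 2(alpha_i, alpha_j)/(alpha_j, alpha_j); the resulting 4x4 Cartan matrix is
[[2, -2, -1, 0], [-1, 2, 0, -1], [-1, 0, 2, 0], [0, -1, 0, 2]].
The roots have two lengths (squared-length ratio 2:1); the short ones are alpha_{2,4}. The associated Dynkin diagram is a chain of 4 nodes with a double edge between the middle two (F_4), so the type is F_4.

F4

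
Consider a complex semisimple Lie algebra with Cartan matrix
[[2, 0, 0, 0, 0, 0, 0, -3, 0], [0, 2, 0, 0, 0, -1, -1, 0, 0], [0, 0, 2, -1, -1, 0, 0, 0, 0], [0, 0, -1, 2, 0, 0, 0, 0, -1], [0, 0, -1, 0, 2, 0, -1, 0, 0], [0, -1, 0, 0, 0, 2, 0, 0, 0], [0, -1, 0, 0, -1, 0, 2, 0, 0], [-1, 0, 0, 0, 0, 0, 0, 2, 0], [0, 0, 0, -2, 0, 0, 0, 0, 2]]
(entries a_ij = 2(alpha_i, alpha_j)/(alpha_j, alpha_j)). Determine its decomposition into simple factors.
C_7 (sp(14)) + G_2

The diagram associated to this matrix has two connected components: the simple roots {alpha_2, alpha_3, alpha_4, alpha_5, alpha_6, alpha_7, alpha_9} form a chain of 7 nodes with a double edge at one end; the terminal node there is the unique long simple root (C_7), and {alpha_1, alpha_8} form two nodes joined by a triple edge (G_2). A semisimple Lie algebra decomposes uniquely as the direct sum of simple ideals, one per connected component of its Dynkin diagram, so g ≅ C_7 ⊕ G_2 (dimension 105 + 14 = 119).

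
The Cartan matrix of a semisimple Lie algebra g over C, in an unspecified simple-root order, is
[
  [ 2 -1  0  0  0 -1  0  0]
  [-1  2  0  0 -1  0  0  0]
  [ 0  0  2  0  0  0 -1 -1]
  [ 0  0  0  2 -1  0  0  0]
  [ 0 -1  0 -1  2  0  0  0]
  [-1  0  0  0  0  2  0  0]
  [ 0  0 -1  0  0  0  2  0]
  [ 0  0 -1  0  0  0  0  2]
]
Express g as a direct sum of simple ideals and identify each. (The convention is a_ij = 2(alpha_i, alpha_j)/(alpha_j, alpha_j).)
The diagram associated to this matrix has two connected components: the simple roots {alpha_3, alpha_7, alpha_8} form a chain of 3 nodes with single edges (A_3), and {alpha_1, alpha_2, alpha_4, alpha_5, alpha_6} form a chain of 5 nodes with single edges (A_5). A semisimple Lie algebra decomposes uniquely as the direct sum of simple ideals, one per connected component of its Dynkin diagram, so g ≅ A_3 ⊕ A_5 (dimension 15 + 35 = 50).

A_3 + A_5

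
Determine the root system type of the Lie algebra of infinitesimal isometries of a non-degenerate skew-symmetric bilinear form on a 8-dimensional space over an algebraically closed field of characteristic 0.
type C_4

This is sp(8), which has dimension 8(8+1)/2 = 36 and rank 8/2 = 4. In the classification of classical Lie algebras, the symplectic algebra sp(2n) has type C_n; here n = 4, so the Dynkin diagram is a chain of 4 nodes with a double edge at one end; the terminal node there is the unique long simple root (C_4). Hence the type is C_4.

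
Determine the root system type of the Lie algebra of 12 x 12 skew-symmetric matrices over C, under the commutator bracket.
This is so(12) with 12 even, which has dimension 12(12-1)/2 = 66 and rank 12/2 = 6. In the classification of classical Lie algebras, the orthogonal algebra so(2n) in an even number of variables has type D_n; here n = 6, so the Dynkin diagram is a chain of 4 nodes with a fork of two nodes at one end (D_6). Hence the type is D_6.

D6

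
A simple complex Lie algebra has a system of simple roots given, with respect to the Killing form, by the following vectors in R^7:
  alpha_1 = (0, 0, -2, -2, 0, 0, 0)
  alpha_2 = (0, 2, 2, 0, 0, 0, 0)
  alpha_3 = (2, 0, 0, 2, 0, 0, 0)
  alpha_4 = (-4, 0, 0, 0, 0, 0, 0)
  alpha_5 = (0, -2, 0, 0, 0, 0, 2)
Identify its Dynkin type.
type C_5

Compute the Cartan integers a_ij = 2(alpha_i, alpha_j)/(alpha_j, alpha_j); the resulting 5x5 Cartan matrix is
[[2, -1, -1, 0, 0], [-1, 2, 0, 0, -1], [-1, 0, 2, -1, 0], [0, 0, -2, 2, 0], [0, -1, 0, 0, 2]].
The roots have two lengths (squared-length ratio 2:1); the short ones are alpha_{1,2,3,5}. The associated Dynkin diagram is a chain of 5 nodes with a double edge at one end; the terminal node there is the unique long simple root (C_5), so the type is C_5 (the algebra sp(10)).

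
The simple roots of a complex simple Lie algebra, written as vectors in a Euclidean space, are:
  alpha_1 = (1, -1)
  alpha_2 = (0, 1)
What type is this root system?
Compute the Cartan integers a_ij = 2(alpha_i, alpha_j)/(alpha_j, alpha_j); the resulting 2x2 Cartan matrix is
[[2, -2], [-1, 2]].
The roots have two lengths (squared-length ratio 2:1); the short ones are alpha_{2}. The associated Dynkin diagram is a chain of 2 nodes with a double edge at one end; the terminal node there is the unique short simple root (B_2), so the type is B_2 (the algebra so(5)).

B_2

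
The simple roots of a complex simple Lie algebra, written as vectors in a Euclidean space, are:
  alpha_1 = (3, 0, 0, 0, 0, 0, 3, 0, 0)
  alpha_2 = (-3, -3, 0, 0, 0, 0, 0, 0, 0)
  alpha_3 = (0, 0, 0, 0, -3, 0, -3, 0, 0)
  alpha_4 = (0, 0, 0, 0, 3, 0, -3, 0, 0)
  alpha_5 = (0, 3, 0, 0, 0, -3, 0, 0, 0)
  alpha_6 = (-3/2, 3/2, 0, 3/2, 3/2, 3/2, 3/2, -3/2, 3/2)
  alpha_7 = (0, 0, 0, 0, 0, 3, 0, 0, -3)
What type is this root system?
Compute the Cartan integers a_ij = 2(alpha_i, alpha_j)/(alpha_j, alpha_j); the resulting 7x7 Cartan matrix is
[[2, -1, -1, -1, 0, 0, 0], [-1, 2, 0, 0, -1, 0, 0], [-1, 0, 2, 0, 0, -1, 0], [-1, 0, 0, 2, 0, 0, 0], [0, -1, 0, 0, 2, 0, -1], [0, 0, -1, 0, 0, 2, 0], [0, 0, 0, 0, -1, 0, 2]].
All simple roots have the same length, so the diagram is simply laced. The associated Dynkin diagram is a chain of 6 nodes with one extra node attached to the third node from one end (E_7), so the type is E_7.

E_7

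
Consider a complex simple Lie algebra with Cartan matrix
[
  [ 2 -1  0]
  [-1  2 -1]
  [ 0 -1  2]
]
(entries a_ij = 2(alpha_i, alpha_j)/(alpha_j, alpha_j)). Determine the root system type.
type A_3

The matrix has rank 3 with 2's on the diagonal. Reading the off-diagonal entries as Dynkin edges (a single edge where a_ij = a_ji = -1; a double or triple edge where a_ij * a_ji = 2 or 3), the diagram is a chain of 3 nodes with single edges (A_3). One simple-root ordering that puts it in standard form is (alpha_3, alpha_2, alpha_1). So the algebra is type A_3, i.e. sl(4).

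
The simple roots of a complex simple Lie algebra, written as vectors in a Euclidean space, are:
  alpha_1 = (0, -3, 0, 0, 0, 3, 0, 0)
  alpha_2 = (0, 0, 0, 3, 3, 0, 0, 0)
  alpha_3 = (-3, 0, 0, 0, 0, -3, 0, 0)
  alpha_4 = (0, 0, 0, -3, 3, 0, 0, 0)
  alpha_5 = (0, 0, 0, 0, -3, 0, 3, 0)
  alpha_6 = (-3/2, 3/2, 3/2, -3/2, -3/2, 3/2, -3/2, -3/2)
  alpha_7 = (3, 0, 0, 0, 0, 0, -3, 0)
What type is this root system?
Compute the Cartan integers a_ij = 2(alpha_i, alpha_j)/(alpha_j, alpha_j); the resulting 7x7 Cartan matrix is
[[2, 0, -1, 0, 0, 0, 0], [0, 2, 0, 0, -1, -1, 0], [-1, 0, 2, 0, 0, 0, -1], [0, 0, 0, 2, -1, 0, 0], [0, -1, 0, -1, 2, 0, -1], [0, -1, 0, 0, 0, 2, 0], [0, 0, -1, 0, -1, 0, 2]].
All simple roots have the same length, so the diagram is simply laced. The associated Dynkin diagram is a chain of 6 nodes with one extra node attached to the third node from one end (E_7), so the type is E_7.

E7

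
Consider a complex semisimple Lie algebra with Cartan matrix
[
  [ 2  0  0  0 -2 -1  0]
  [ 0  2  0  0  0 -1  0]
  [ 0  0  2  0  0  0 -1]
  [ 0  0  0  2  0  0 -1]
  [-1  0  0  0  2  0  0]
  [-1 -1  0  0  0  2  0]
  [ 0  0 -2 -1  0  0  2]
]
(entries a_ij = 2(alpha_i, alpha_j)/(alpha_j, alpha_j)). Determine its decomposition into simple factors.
type B_3 + type B_4

The diagram associated to this matrix has two connected components: the simple roots {alpha_3, alpha_4, alpha_7} form a chain of 3 nodes with a double edge at one end; the terminal node there is the unique short simple root (B_3), and {alpha_1, alpha_2, alpha_5, alpha_6} form a chain of 4 nodes with a double edge at one end; the terminal node there is the unique short simple root (B_4). A semisimple Lie algebra decomposes uniquely as the direct sum of simple ideals, one per connected component of its Dynkin diagram, so g ≅ B_3 ⊕ B_4 (dimension 21 + 36 = 57).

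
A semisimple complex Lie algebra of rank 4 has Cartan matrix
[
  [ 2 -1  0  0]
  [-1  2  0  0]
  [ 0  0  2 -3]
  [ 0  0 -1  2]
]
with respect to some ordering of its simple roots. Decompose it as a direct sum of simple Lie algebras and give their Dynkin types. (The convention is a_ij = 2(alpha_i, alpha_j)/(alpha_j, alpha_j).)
type A_2 ⊕ type G_2

The diagram associated to this matrix has two connected components: the simple roots {alpha_1, alpha_2} form a chain of 2 nodes with single edges (A_2), and {alpha_3, alpha_4} form two nodes joined by a triple edge (G_2). A semisimple Lie algebra decomposes uniquely as the direct sum of simple ideals, one per connected component of its Dynkin diagram, so g ≅ A_2 ⊕ G_2 (dimension 8 + 14 = 22).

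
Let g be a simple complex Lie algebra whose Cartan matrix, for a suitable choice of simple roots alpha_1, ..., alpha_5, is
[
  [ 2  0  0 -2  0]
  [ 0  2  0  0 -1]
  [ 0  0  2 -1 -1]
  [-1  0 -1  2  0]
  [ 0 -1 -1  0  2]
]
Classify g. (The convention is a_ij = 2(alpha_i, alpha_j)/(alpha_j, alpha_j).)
C5

The matrix has rank 5 with 2's on the diagonal. Reading the off-diagonal entries as Dynkin edges (a single edge where a_ij = a_ji = -1; a double or triple edge where a_ij * a_ji = 2 or 3), the diagram is a chain of 5 nodes with a double edge at one end; the terminal node there is the unique long simple root (C_5). One simple-root ordering that puts it in standard form is (alpha_2, alpha_5, alpha_3, alpha_4, alpha_1). So the algebra is type C_5, i.e. sp(10).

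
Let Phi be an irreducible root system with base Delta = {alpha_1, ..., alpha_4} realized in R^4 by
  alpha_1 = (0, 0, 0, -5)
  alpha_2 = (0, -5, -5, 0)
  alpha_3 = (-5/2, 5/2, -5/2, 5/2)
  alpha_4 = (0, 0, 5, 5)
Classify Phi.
Compute the Cartan integers a_ij = 2(alpha_i, alpha_j)/(alpha_j, alpha_j); the resulting 4x4 Cartan matrix is
[[2, 0, -1, -1], [0, 2, 0, -1], [-1, 0, 2, 0], [-2, -1, 0, 2]].
The roots have two lengths (squared-length ratio 2:1); the short ones are alpha_{1,3}. The associated Dynkin diagram is a chain of 4 nodes with a double edge between the middle two (F_4), so the type is F_4.

F_4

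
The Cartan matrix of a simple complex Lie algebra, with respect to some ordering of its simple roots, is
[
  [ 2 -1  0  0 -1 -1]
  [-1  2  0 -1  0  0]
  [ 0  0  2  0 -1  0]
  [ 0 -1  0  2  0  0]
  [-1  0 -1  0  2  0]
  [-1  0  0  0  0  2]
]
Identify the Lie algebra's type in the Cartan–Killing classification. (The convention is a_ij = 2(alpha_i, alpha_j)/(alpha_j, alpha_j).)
E_6

The matrix has rank 6 with 2's on the diagonal. Reading the off-diagonal entries as Dynkin edges (a single edge where a_ij = a_ji = -1; a double or triple edge where a_ij * a_ji = 2 or 3), the diagram is a chain of 5 nodes with one extra node attached to the third node from one end (E_6). One simple-root ordering that puts it in standard form is (alpha_3, alpha_6, alpha_5, alpha_1, alpha_2, alpha_4). So the algebra is type E_6.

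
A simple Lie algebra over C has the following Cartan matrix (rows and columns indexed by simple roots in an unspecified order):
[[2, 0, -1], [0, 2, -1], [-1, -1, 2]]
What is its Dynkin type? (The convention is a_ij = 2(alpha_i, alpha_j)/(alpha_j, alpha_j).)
A_3

The matrix has rank 3 with 2's on the diagonal. Reading the off-diagonal entries as Dynkin edges (a single edge where a_ij = a_ji = -1; a double or triple edge where a_ij * a_ji = 2 or 3), the diagram is a chain of 3 nodes with single edges (A_3). One simple-root ordering that puts it in standard form is (alpha_2, alpha_3, alpha_1). So the algebra is type A_3, i.e. sl(4).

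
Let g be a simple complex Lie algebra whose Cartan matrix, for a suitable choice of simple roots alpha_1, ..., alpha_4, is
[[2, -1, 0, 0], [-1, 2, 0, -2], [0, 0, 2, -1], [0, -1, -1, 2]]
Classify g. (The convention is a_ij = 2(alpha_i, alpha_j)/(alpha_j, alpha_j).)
F_4

The matrix has rank 4 with 2's on the diagonal. Reading the off-diagonal entries as Dynkin edges (a single edge where a_ij = a_ji = -1; a double or triple edge where a_ij * a_ji = 2 or 3), the diagram is a chain of 4 nodes with a double edge between the middle two (F_4). One simple-root ordering that puts it in standard form is (alpha_1, alpha_2, alpha_4, alpha_3). So the algebra is type F_4.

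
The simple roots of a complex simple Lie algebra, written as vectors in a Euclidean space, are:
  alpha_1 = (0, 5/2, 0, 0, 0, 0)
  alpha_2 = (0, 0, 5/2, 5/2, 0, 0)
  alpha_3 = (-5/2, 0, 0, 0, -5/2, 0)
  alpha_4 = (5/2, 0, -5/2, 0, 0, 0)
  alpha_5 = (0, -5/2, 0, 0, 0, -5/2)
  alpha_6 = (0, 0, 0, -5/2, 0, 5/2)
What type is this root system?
Compute the Cartan integers a_ij = 2(alpha_i, alpha_j)/(alpha_j, alpha_j); the resulting 6x6 Cartan matrix is
[[2, 0, 0, 0, -1, 0], [0, 2, 0, -1, 0, -1], [0, 0, 2, -1, 0, 0], [0, -1, -1, 2, 0, 0], [-2, 0, 0, 0, 2, -1], [0, -1, 0, 0, -1, 2]].
The roots have two lengths (squared-length ratio 2:1); the short ones are alpha_{1}. The associated Dynkin diagram is a chain of 6 nodes with a double edge at one end; the terminal node there is the unique short simple root (B_6), so the type is B_6 (the algebra so(13)).

B_6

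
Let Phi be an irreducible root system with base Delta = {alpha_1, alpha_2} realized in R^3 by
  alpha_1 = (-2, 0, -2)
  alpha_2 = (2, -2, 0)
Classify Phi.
Compute the Cartan integers a_ij = 2(alpha_i, alpha_j)/(alpha_j, alpha_j); the resulting 2x2 Cartan matrix is
[[2, -1], [-1, 2]].
All simple roots have the same length, so the diagram is simply laced. The associated Dynkin diagram is a chain of 2 nodes with single edges (A_2), so the type is A_2 (the algebra sl(3)).

A_2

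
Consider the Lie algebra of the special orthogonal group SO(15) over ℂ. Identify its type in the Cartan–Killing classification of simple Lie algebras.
B_7

This is so(15) with 15 odd, which has dimension 15(15-1)/2 = 105 and rank (15-1)/2 = 7. In the classification of classical Lie algebras, the orthogonal algebra so(2n+1) in an odd number of variables has type B_n; here n = 7, so the Dynkin diagram is a chain of 7 nodes with a double edge at one end; the terminal node there is the unique short simple root (B_7). Hence the type is B_7.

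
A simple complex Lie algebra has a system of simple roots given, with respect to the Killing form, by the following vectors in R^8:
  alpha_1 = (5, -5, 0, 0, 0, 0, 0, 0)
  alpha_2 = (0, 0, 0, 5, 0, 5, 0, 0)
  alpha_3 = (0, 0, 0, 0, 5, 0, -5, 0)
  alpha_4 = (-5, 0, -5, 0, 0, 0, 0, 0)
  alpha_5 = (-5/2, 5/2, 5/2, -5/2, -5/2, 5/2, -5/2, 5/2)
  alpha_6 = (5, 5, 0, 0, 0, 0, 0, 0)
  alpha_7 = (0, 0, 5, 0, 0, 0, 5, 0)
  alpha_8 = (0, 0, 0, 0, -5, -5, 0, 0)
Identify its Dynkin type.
E_8

Compute the Cartan integers a_ij = 2(alpha_i, alpha_j)/(alpha_j, alpha_j); the resulting 8x8 Cartan matrix is
[[2, 0, 0, -1, -1, 0, 0, 0], [0, 2, 0, 0, 0, 0, 0, -1], [0, 0, 2, 0, 0, 0, -1, -1], [-1, 0, 0, 2, 0, -1, -1, 0], [-1, 0, 0, 0, 2, 0, 0, 0], [0, 0, 0, -1, 0, 2, 0, 0], [0, 0, -1, -1, 0, 0, 2, 0], [0, -1, -1, 0, 0, 0, 0, 2]].
All simple roots have the same length, so the diagram is simply laced. The associated Dynkin diagram is a chain of 7 nodes with one extra node attached to the third node from one end (E_8), so the type is E_8.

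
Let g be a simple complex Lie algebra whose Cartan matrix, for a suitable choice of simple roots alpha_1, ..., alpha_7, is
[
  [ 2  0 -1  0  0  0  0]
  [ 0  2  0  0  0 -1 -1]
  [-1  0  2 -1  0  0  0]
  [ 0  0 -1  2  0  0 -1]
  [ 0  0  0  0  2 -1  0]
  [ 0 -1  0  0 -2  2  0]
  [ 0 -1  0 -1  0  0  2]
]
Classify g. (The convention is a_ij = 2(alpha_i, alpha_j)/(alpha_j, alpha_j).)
type B_7

The matrix has rank 7 with 2's on the diagonal. Reading the off-diagonal entries as Dynkin edges (a single edge where a_ij = a_ji = -1; a double or triple edge where a_ij * a_ji = 2 or 3), the diagram is a chain of 7 nodes with a double edge at one end; the terminal node there is the unique short simple root (B_7). One simple-root ordering that puts it in standard form is (alpha_1, alpha_3, alpha_4, alpha_7, alpha_2, alpha_6, alpha_5). So the algebra is type B_7, i.e. so(15).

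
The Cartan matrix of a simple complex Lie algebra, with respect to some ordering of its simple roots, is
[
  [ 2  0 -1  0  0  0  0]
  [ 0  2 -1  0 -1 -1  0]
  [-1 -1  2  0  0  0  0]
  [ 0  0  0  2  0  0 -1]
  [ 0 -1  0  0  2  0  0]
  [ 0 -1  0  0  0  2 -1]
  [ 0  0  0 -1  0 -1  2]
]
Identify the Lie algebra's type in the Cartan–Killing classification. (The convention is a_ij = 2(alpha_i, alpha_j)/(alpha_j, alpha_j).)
E_7

The matrix has rank 7 with 2's on the diagonal. Reading the off-diagonal entries as Dynkin edges (a single edge where a_ij = a_ji = -1; a double or triple edge where a_ij * a_ji = 2 or 3), the diagram is a chain of 6 nodes with one extra node attached to the third node from one end (E_7). One simple-root ordering that puts it in standard form is (alpha_1, alpha_5, alpha_3, alpha_2, alpha_6, alpha_7, alpha_4). So the algebra is type E_7.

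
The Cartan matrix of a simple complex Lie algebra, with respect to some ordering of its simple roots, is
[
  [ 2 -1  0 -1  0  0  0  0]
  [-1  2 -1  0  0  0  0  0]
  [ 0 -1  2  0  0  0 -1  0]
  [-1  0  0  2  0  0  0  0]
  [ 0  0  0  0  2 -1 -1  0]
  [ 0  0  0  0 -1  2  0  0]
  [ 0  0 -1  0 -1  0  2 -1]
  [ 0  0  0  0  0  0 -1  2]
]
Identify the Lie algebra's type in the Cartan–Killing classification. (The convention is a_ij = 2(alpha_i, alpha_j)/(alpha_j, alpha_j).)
The matrix has rank 8 with 2's on the diagonal. Reading the off-diagonal entries as Dynkin edges (a single edge where a_ij = a_ji = -1; a double or triple edge where a_ij * a_ji = 2 or 3), the diagram is a chain of 7 nodes with one extra node attached to the third node from one end (E_8). One simple-root ordering that puts it in standard form is (alpha_6, alpha_8, alpha_5, alpha_7, alpha_3, alpha_2, alpha_1, alpha_4). So the algebra is type E_8.

type E_8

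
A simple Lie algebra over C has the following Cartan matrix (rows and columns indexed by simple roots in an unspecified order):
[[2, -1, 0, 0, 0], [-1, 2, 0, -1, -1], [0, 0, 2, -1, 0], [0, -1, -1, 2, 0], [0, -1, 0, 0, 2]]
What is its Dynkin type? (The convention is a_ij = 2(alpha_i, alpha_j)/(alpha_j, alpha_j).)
The matrix has rank 5 with 2's on the diagonal. Reading the off-diagonal entries as Dynkin edges (a single edge where a_ij = a_ji = -1; a double or triple edge where a_ij * a_ji = 2 or 3), the diagram is a chain of 3 nodes with a fork of two nodes at one end (D_5). One simple-root ordering that puts it in standard form is (alpha_3, alpha_4, alpha_2, alpha_1, alpha_5). So the algebra is type D_5, i.e. so(10).

type D_5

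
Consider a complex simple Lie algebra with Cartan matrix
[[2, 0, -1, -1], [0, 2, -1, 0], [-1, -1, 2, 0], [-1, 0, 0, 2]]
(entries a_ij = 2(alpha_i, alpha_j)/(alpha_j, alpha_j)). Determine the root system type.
A_4

The matrix has rank 4 with 2's on the diagonal. Reading the off-diagonal entries as Dynkin edges (a single edge where a_ij = a_ji = -1; a double or triple edge where a_ij * a_ji = 2 or 3), the diagram is a chain of 4 nodes with single edges (A_4). One simple-root ordering that puts it in standard form is (alpha_4, alpha_1, alpha_3, alpha_2). So the algebra is type A_4, i.e. sl(5).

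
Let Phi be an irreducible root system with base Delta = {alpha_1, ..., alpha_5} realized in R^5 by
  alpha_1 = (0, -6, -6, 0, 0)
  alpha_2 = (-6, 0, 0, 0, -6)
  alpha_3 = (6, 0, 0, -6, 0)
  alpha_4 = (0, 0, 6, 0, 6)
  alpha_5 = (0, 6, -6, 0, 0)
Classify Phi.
Compute the Cartan integers a_ij = 2(alpha_i, alpha_j)/(alpha_j, alpha_j); the resulting 5x5 Cartan matrix is
[[2, 0, 0, -1, 0], [0, 2, -1, -1, 0], [0, -1, 2, 0, 0], [-1, -1, 0, 2, -1], [0, 0, 0, -1, 2]].
All simple roots have the same length, so the diagram is simply laced. The associated Dynkin diagram is a chain of 3 nodes with a fork of two nodes at one end (D_5), so the type is D_5 (the algebra so(10)).

D_5 (so(10))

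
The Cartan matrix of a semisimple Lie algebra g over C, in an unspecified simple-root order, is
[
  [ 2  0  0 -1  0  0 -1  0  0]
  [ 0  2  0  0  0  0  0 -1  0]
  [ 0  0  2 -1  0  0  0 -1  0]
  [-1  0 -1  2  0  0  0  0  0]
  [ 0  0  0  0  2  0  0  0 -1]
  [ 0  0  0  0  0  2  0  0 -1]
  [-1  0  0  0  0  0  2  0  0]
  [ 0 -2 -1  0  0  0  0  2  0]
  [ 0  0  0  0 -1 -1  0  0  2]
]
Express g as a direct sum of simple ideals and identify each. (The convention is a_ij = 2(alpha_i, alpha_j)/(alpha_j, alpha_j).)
The diagram associated to this matrix has two connected components: the simple roots {alpha_5, alpha_6, alpha_9} form a chain of 3 nodes with single edges (A_3), and {alpha_1, alpha_2, alpha_3, alpha_4, alpha_7, alpha_8} form a chain of 6 nodes with a double edge at one end; the terminal node there is the unique short simple root (B_6). A semisimple Lie algebra decomposes uniquely as the direct sum of simple ideals, one per connected component of its Dynkin diagram, so g ≅ A_3 ⊕ B_6 (dimension 15 + 78 = 93).

A_3 + B_6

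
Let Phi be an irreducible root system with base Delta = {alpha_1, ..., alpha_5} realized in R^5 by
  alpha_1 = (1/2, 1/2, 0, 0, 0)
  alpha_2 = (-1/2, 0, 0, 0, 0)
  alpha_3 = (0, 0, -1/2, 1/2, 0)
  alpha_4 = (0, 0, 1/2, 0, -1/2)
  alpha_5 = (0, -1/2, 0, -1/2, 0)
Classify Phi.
B_5 (so(11))

Compute the Cartan integers a_ij = 2(alpha_i, alpha_j)/(alpha_j, alpha_j); the resulting 5x5 Cartan matrix is
[[2, -2, 0, 0, -1], [-1, 2, 0, 0, 0], [0, 0, 2, -1, -1], [0, 0, -1, 2, 0], [-1, 0, -1, 0, 2]].
The roots have two lengths (squared-length ratio 2:1); the short ones are alpha_{2}. The associated Dynkin diagram is a chain of 5 nodes with a double edge at one end; the terminal node there is the unique short simple root (B_5), so the type is B_5 (the algebra so(11)).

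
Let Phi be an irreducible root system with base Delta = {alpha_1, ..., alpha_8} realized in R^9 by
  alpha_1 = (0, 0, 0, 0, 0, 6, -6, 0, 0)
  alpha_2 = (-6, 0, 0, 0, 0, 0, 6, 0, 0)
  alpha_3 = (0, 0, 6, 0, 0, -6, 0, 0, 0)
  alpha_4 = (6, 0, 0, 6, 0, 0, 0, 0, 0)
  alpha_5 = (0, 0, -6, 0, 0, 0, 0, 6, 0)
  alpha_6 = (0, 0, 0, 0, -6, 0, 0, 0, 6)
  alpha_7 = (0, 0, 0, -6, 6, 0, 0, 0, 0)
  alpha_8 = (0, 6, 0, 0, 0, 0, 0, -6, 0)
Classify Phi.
A_8 (sl(9))

Compute the Cartan integers a_ij = 2(alpha_i, alpha_j)/(alpha_j, alpha_j); the resulting 8x8 Cartan matrix is
[[2, -1, -1, 0, 0, 0, 0, 0], [-1, 2, 0, -1, 0, 0, 0, 0], [-1, 0, 2, 0, -1, 0, 0, 0], [0, -1, 0, 2, 0, 0, -1, 0], [0, 0, -1, 0, 2, 0, 0, -1], [0, 0, 0, 0, 0, 2, -1, 0], [0, 0, 0, -1, 0, -1, 2, 0], [0, 0, 0, 0, -1, 0, 0, 2]].
All simple roots have the same length, so the diagram is simply laced. The associated Dynkin diagram is a chain of 8 nodes with single edges (A_8), so the type is A_8 (the algebra sl(9)).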